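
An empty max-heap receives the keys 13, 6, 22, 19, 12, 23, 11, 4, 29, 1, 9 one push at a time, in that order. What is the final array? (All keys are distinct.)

[29, 23, 22, 19, 12, 13, 11, 4, 6, 1, 9]

Insert 13:
  append 13 at index 0 → [13] (no swap needed)
Insert 6:
  append 6 at index 1 → [13, 6] (no swap needed)
Insert 22:
  append 22 at index 2 → [13, 6, 22]
  22 > parent 13 at index 0, swap → [22, 6, 13]
Insert 19:
  append 19 at index 3 → [22, 6, 13, 19]
  19 > parent 6 at index 1, swap → [22, 19, 13, 6]
Insert 12:
  append 12 at index 4 → [22, 19, 13, 6, 12] (no swap needed)
Insert 23:
  append 23 at index 5 → [22, 19, 13, 6, 12, 23]
  23 > parent 13 at index 2, swap → [22, 19, 23, 6, 12, 13]
  23 > parent 22 at index 0, swap → [23, 19, 22, 6, 12, 13]
Insert 11:
  append 11 at index 6 → [23, 19, 22, 6, 12, 13, 11] (no swap needed)
Insert 4:
  append 4 at index 7 → [23, 19, 22, 6, 12, 13, 11, 4] (no swap needed)
Insert 29:
  append 29 at index 8 → [23, 19, 22, 6, 12, 13, 11, 4, 29]
  29 > parent 6 at index 3, swap → [23, 19, 22, 29, 12, 13, 11, 4, 6]
  29 > parent 19 at index 1, swap → [23, 29, 22, 19, 12, 13, 11, 4, 6]
  29 > parent 23 at index 0, swap → [29, 23, 22, 19, 12, 13, 11, 4, 6]
Insert 1:
  append 1 at index 9 → [29, 23, 22, 19, 12, 13, 11, 4, 6, 1] (no swap needed)
Insert 9:
  append 9 at index 10 → [29, 23, 22, 19, 12, 13, 11, 4, 6, 1, 9] (no swap needed)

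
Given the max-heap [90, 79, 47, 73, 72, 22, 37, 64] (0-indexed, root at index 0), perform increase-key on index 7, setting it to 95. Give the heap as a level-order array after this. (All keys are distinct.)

set index 7 from 64 to 95 → [90, 79, 47, 73, 72, 22, 37, 95]
95 > parent 73 at index 3, swap → [90, 79, 47, 95, 72, 22, 37, 73]
95 > parent 79 at index 1, swap → [90, 95, 47, 79, 72, 22, 37, 73]
95 > parent 90 at index 0, swap → [95, 90, 47, 79, 72, 22, 37, 73]

[95, 90, 47, 79, 72, 22, 37, 73]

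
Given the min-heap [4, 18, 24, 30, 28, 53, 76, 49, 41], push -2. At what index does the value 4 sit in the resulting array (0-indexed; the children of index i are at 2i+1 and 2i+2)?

1

append -2 at index 9 → [4, 18, 24, 30, 28, 53, 76, 49, 41, -2]
-2 < parent 28 at index 4, swap → [4, 18, 24, 30, -2, 53, 76, 49, 41, 28]
-2 < parent 18 at index 1, swap → [4, -2, 24, 30, 18, 53, 76, 49, 41, 28]
-2 < parent 4 at index 0, swap → [-2, 4, 24, 30, 18, 53, 76, 49, 41, 28]
resulting array: [-2, 4, 24, 30, 18, 53, 76, 49, 41, 28]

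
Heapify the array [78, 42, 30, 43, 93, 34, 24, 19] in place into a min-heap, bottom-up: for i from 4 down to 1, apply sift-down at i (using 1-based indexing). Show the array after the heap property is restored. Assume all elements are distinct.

sift down from index 4:
  43 vs only child 19 at index 8, swap → [78, 42, 30, 19, 93, 34, 24, 43]
sift down from index 3:
  30 vs smaller child 24 at index 7, swap → [78, 42, 24, 19, 93, 34, 30, 43]
sift down from index 2:
  42 vs smaller child 19 at index 4, swap → [78, 19, 24, 42, 93, 34, 30, 43]
sift down from index 1:
  78 vs smaller child 19 at index 2, swap → [19, 78, 24, 42, 93, 34, 30, 43]
  78 vs smaller child 42 at index 4, swap → [19, 42, 24, 78, 93, 34, 30, 43]
  78 vs only child 43 at index 8, swap → [19, 42, 24, 43, 93, 34, 30, 78]

[19, 42, 24, 43, 93, 34, 30, 78]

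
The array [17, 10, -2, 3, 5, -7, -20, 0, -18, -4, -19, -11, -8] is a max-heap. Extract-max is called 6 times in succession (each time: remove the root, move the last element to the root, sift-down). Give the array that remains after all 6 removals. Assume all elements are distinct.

[-4, -8, -7, -11, -19, -18, -20]

extract-max #1 returns 17:
  remove root 17; move last element -8 to root → [-8, 10, -2, 3, 5, -7, -20, 0, -18, -4, -19, -11]
  -8 vs larger child 10 at index 1, swap → [10, -8, -2, 3, 5, -7, -20, 0, -18, -4, -19, -11]
  -8 vs larger child 5 at index 4, swap → [10, 5, -2, 3, -8, -7, -20, 0, -18, -4, -19, -11]
  -8 vs larger child -4 at index 9, swap → [10, 5, -2, 3, -4, -7, -20, 0, -18, -8, -19, -11]
extract-max #2 returns 10:
  remove root 10; move last element -11 to root → [-11, 5, -2, 3, -4, -7, -20, 0, -18, -8, -19]
  -11 vs larger child 5 at index 1, swap → [5, -11, -2, 3, -4, -7, -20, 0, -18, -8, -19]
  -11 vs larger child 3 at index 3, swap → [5, 3, -2, -11, -4, -7, -20, 0, -18, -8, -19]
  -11 vs larger child 0 at index 7, swap → [5, 3, -2, 0, -4, -7, -20, -11, -18, -8, -19]
extract-max #3 returns 5:
  remove root 5; move last element -19 to root → [-19, 3, -2, 0, -4, -7, -20, -11, -18, -8]
  -19 vs larger child 3 at index 1, swap → [3, -19, -2, 0, -4, -7, -20, -11, -18, -8]
  -19 vs larger child 0 at index 3, swap → [3, 0, -2, -19, -4, -7, -20, -11, -18, -8]
  -19 vs larger child -11 at index 7, swap → [3, 0, -2, -11, -4, -7, -20, -19, -18, -8]
extract-max #4 returns 3:
  remove root 3; move last element -8 to root → [-8, 0, -2, -11, -4, -7, -20, -19, -18]
  -8 vs larger child 0 at index 1, swap → [0, -8, -2, -11, -4, -7, -20, -19, -18]
  -8 vs larger child -4 at index 4, swap → [0, -4, -2, -11, -8, -7, -20, -19, -18]
extract-max #5 returns 0:
  remove root 0; move last element -18 to root → [-18, -4, -2, -11, -8, -7, -20, -19]
  -18 vs larger child -2 at index 2, swap → [-2, -4, -18, -11, -8, -7, -20, -19]
  -18 vs larger child -7 at index 5, swap → [-2, -4, -7, -11, -8, -18, -20, -19]
extract-max #6 returns -2:
  remove root -2; move last element -19 to root → [-19, -4, -7, -11, -8, -18, -20]
  -19 vs larger child -4 at index 1, swap → [-4, -19, -7, -11, -8, -18, -20]
  -19 vs larger child -8 at index 4, swap → [-4, -8, -7, -11, -19, -18, -20]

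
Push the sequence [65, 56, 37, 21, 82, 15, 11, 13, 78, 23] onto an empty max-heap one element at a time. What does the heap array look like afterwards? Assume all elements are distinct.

[82, 78, 37, 65, 56, 15, 11, 13, 21, 23]

Insert 65:
  append 65 at index 0 → [65] (no swap needed)
Insert 56:
  append 56 at index 1 → [65, 56] (no swap needed)
Insert 37:
  append 37 at index 2 → [65, 56, 37] (no swap needed)
Insert 21:
  append 21 at index 3 → [65, 56, 37, 21] (no swap needed)
Insert 82:
  append 82 at index 4 → [65, 56, 37, 21, 82]
  82 > parent 56 at index 1, swap → [65, 82, 37, 21, 56]
  82 > parent 65 at index 0, swap → [82, 65, 37, 21, 56]
Insert 15:
  append 15 at index 5 → [82, 65, 37, 21, 56, 15] (no swap needed)
Insert 11:
  append 11 at index 6 → [82, 65, 37, 21, 56, 15, 11] (no swap needed)
Insert 13:
  append 13 at index 7 → [82, 65, 37, 21, 56, 15, 11, 13] (no swap needed)
Insert 78:
  append 78 at index 8 → [82, 65, 37, 21, 56, 15, 11, 13, 78]
  78 > parent 21 at index 3, swap → [82, 65, 37, 78, 56, 15, 11, 13, 21]
  78 > parent 65 at index 1, swap → [82, 78, 37, 65, 56, 15, 11, 13, 21]
Insert 23:
  append 23 at index 9 → [82, 78, 37, 65, 56, 15, 11, 13, 21, 23] (no swap needed)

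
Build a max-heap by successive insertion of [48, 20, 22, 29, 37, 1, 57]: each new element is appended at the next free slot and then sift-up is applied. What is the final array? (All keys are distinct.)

Insert 48:
  append 48 at index 0 → [48] (no swap needed)
Insert 20:
  append 20 at index 1 → [48, 20] (no swap needed)
Insert 22:
  append 22 at index 2 → [48, 20, 22] (no swap needed)
Insert 29:
  append 29 at index 3 → [48, 20, 22, 29]
  29 > parent 20 at index 1, swap → [48, 29, 22, 20]
Insert 37:
  append 37 at index 4 → [48, 29, 22, 20, 37]
  37 > parent 29 at index 1, swap → [48, 37, 22, 20, 29]
Insert 1:
  append 1 at index 5 → [48, 37, 22, 20, 29, 1] (no swap needed)
Insert 57:
  append 57 at index 6 → [48, 37, 22, 20, 29, 1, 57]
  57 > parent 22 at index 2, swap → [48, 37, 57, 20, 29, 1, 22]
  57 > parent 48 at index 0, swap → [57, 37, 48, 20, 29, 1, 22]

[57, 37, 48, 20, 29, 1, 22]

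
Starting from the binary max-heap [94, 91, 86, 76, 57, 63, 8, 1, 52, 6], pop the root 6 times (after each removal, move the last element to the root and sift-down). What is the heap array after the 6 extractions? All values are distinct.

[52, 6, 8, 1]

extract-max #1 returns 94:
  remove root 94; move last element 6 to root → [6, 91, 86, 76, 57, 63, 8, 1, 52]
  6 vs larger child 91 at index 1, swap → [91, 6, 86, 76, 57, 63, 8, 1, 52]
  6 vs larger child 76 at index 3, swap → [91, 76, 86, 6, 57, 63, 8, 1, 52]
  6 vs larger child 52 at index 8, swap → [91, 76, 86, 52, 57, 63, 8, 1, 6]
extract-max #2 returns 91:
  remove root 91; move last element 6 to root → [6, 76, 86, 52, 57, 63, 8, 1]
  6 vs larger child 86 at index 2, swap → [86, 76, 6, 52, 57, 63, 8, 1]
  6 vs larger child 63 at index 5, swap → [86, 76, 63, 52, 57, 6, 8, 1]
extract-max #3 returns 86:
  remove root 86; move last element 1 to root → [1, 76, 63, 52, 57, 6, 8]
  1 vs larger child 76 at index 1, swap → [76, 1, 63, 52, 57, 6, 8]
  1 vs larger child 57 at index 4, swap → [76, 57, 63, 52, 1, 6, 8]
extract-max #4 returns 76:
  remove root 76; move last element 8 to root → [8, 57, 63, 52, 1, 6]
  8 vs larger child 63 at index 2, swap → [63, 57, 8, 52, 1, 6]
extract-max #5 returns 63:
  remove root 63; move last element 6 to root → [6, 57, 8, 52, 1]
  6 vs larger child 57 at index 1, swap → [57, 6, 8, 52, 1]
  6 vs larger child 52 at index 3, swap → [57, 52, 8, 6, 1]
extract-max #6 returns 57:
  remove root 57; move last element 1 to root → [1, 52, 8, 6]
  1 vs larger child 52 at index 1, swap → [52, 1, 8, 6]
  1 vs only child 6 at index 3, swap → [52, 6, 8, 1]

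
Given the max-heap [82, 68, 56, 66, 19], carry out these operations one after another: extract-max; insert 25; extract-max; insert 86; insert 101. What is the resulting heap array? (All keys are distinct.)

[101, 66, 86, 19, 25, 56]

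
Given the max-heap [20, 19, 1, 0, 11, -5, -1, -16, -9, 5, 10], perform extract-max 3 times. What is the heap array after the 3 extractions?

extract-max #1 returns 20:
  remove root 20; move last element 10 to root → [10, 19, 1, 0, 11, -5, -1, -16, -9, 5]
  10 vs larger child 19 at index 1, swap → [19, 10, 1, 0, 11, -5, -1, -16, -9, 5]
  10 vs larger child 11 at index 4, swap → [19, 11, 1, 0, 10, -5, -1, -16, -9, 5]
extract-max #2 returns 19:
  remove root 19; move last element 5 to root → [5, 11, 1, 0, 10, -5, -1, -16, -9]
  5 vs larger child 11 at index 1, swap → [11, 5, 1, 0, 10, -5, -1, -16, -9]
  5 vs larger child 10 at index 4, swap → [11, 10, 1, 0, 5, -5, -1, -16, -9]
extract-max #3 returns 11:
  remove root 11; move last element -9 to root → [-9, 10, 1, 0, 5, -5, -1, -16]
  -9 vs larger child 10 at index 1, swap → [10, -9, 1, 0, 5, -5, -1, -16]
  -9 vs larger child 5 at index 4, swap → [10, 5, 1, 0, -9, -5, -1, -16]

[10, 5, 1, 0, -9, -5, -1, -16]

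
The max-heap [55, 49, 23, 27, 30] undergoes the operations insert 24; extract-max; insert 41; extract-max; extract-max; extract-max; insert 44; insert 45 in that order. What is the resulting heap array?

insert 24:
  append 24 at index 5 → [55, 49, 23, 27, 30, 24]
  24 > parent 23 at index 2, swap → [55, 49, 24, 27, 30, 23]
extract-max → returns 55:
  remove root 55; move last element 23 to root → [23, 49, 24, 27, 30]
  23 vs larger child 49 at index 1, swap → [49, 23, 24, 27, 30]
  23 vs larger child 30 at index 4, swap → [49, 30, 24, 27, 23]
insert 41:
  append 41 at index 5 → [49, 30, 24, 27, 23, 41]
  41 > parent 24 at index 2, swap → [49, 30, 41, 27, 23, 24]
extract-max → returns 49:
  remove root 49; move last element 24 to root → [24, 30, 41, 27, 23]
  24 vs larger child 41 at index 2, swap → [41, 30, 24, 27, 23]
extract-max → returns 41:
  remove root 41; move last element 23 to root → [23, 30, 24, 27]
  23 vs larger child 30 at index 1, swap → [30, 23, 24, 27]
  23 vs only child 27 at index 3, swap → [30, 27, 24, 23]
extract-max → returns 30:
  remove root 30; move last element 23 to root → [23, 27, 24]
  23 vs larger child 27 at index 1, swap → [27, 23, 24]
insert 44:
  append 44 at index 3 → [27, 23, 24, 44]
  44 > parent 23 at index 1, swap → [27, 44, 24, 23]
  44 > parent 27 at index 0, swap → [44, 27, 24, 23]
insert 45:
  append 45 at index 4 → [44, 27, 24, 23, 45]
  45 > parent 27 at index 1, swap → [44, 45, 24, 23, 27]
  45 > parent 44 at index 0, swap → [45, 44, 24, 23, 27]

[45, 44, 24, 23, 27]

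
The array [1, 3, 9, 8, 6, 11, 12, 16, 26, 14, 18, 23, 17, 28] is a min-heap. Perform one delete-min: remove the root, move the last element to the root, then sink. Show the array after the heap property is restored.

[3, 6, 9, 8, 14, 11, 12, 16, 26, 28, 18, 23, 17]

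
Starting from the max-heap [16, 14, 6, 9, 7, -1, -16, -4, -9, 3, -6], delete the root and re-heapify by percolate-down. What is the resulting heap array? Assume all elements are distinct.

[14, 9, 6, -4, 7, -1, -16, -6, -9, 3]

remove root 16; move last element -6 to root → [-6, 14, 6, 9, 7, -1, -16, -4, -9, 3]
-6 vs larger child 14 at index 1, swap → [14, -6, 6, 9, 7, -1, -16, -4, -9, 3]
-6 vs larger child 9 at index 3, swap → [14, 9, 6, -6, 7, -1, -16, -4, -9, 3]
-6 vs larger child -4 at index 7, swap → [14, 9, 6, -4, 7, -1, -16, -6, -9, 3]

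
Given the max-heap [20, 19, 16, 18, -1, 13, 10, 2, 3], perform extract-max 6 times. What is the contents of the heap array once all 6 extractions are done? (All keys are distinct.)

[3, 2, -1]

extract-max #1 returns 20:
  remove root 20; move last element 3 to root → [3, 19, 16, 18, -1, 13, 10, 2]
  3 vs larger child 19 at index 1, swap → [19, 3, 16, 18, -1, 13, 10, 2]
  3 vs larger child 18 at index 3, swap → [19, 18, 16, 3, -1, 13, 10, 2]
extract-max #2 returns 19:
  remove root 19; move last element 2 to root → [2, 18, 16, 3, -1, 13, 10]
  2 vs larger child 18 at index 1, swap → [18, 2, 16, 3, -1, 13, 10]
  2 vs larger child 3 at index 3, swap → [18, 3, 16, 2, -1, 13, 10]
extract-max #3 returns 18:
  remove root 18; move last element 10 to root → [10, 3, 16, 2, -1, 13]
  10 vs larger child 16 at index 2, swap → [16, 3, 10, 2, -1, 13]
  10 vs only child 13 at index 5, swap → [16, 3, 13, 2, -1, 10]
extract-max #4 returns 16:
  remove root 16; move last element 10 to root → [10, 3, 13, 2, -1]
  10 vs larger child 13 at index 2, swap → [13, 3, 10, 2, -1]
extract-max #5 returns 13:
  remove root 13; move last element -1 to root → [-1, 3, 10, 2]
  -1 vs larger child 10 at index 2, swap → [10, 3, -1, 2]
extract-max #6 returns 10:
  remove root 10; move last element 2 to root → [2, 3, -1]
  2 vs larger child 3 at index 1, swap → [3, 2, -1]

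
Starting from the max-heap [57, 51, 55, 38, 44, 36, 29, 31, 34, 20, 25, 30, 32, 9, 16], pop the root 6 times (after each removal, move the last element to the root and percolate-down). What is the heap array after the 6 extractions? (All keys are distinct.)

extract-max #1 returns 57:
  remove root 57; move last element 16 to root → [16, 51, 55, 38, 44, 36, 29, 31, 34, 20, 25, 30, 32, 9]
  16 vs larger child 55 at index 2, swap → [55, 51, 16, 38, 44, 36, 29, 31, 34, 20, 25, 30, 32, 9]
  16 vs larger child 36 at index 5, swap → [55, 51, 36, 38, 44, 16, 29, 31, 34, 20, 25, 30, 32, 9]
  16 vs larger child 32 at index 12, swap → [55, 51, 36, 38, 44, 32, 29, 31, 34, 20, 25, 30, 16, 9]
extract-max #2 returns 55:
  remove root 55; move last element 9 to root → [9, 51, 36, 38, 44, 32, 29, 31, 34, 20, 25, 30, 16]
  9 vs larger child 51 at index 1, swap → [51, 9, 36, 38, 44, 32, 29, 31, 34, 20, 25, 30, 16]
  9 vs larger child 44 at index 4, swap → [51, 44, 36, 38, 9, 32, 29, 31, 34, 20, 25, 30, 16]
  9 vs larger child 25 at index 10, swap → [51, 44, 36, 38, 25, 32, 29, 31, 34, 20, 9, 30, 16]
extract-max #3 returns 51:
  remove root 51; move last element 16 to root → [16, 44, 36, 38, 25, 32, 29, 31, 34, 20, 9, 30]
  16 vs larger child 44 at index 1, swap → [44, 16, 36, 38, 25, 32, 29, 31, 34, 20, 9, 30]
  16 vs larger child 38 at index 3, swap → [44, 38, 36, 16, 25, 32, 29, 31, 34, 20, 9, 30]
  16 vs larger child 34 at index 8, swap → [44, 38, 36, 34, 25, 32, 29, 31, 16, 20, 9, 30]
extract-max #4 returns 44:
  remove root 44; move last element 30 to root → [30, 38, 36, 34, 25, 32, 29, 31, 16, 20, 9]
  30 vs larger child 38 at index 1, swap → [38, 30, 36, 34, 25, 32, 29, 31, 16, 20, 9]
  30 vs larger child 34 at index 3, swap → [38, 34, 36, 30, 25, 32, 29, 31, 16, 20, 9]
  30 vs larger child 31 at index 7, swap → [38, 34, 36, 31, 25, 32, 29, 30, 16, 20, 9]
extract-max #5 returns 38:
  remove root 38; move last element 9 to root → [9, 34, 36, 31, 25, 32, 29, 30, 16, 20]
  9 vs larger child 36 at index 2, swap → [36, 34, 9, 31, 25, 32, 29, 30, 16, 20]
  9 vs larger child 32 at index 5, swap → [36, 34, 32, 31, 25, 9, 29, 30, 16, 20]
extract-max #6 returns 36:
  remove root 36; move last element 20 to root → [20, 34, 32, 31, 25, 9, 29, 30, 16]
  20 vs larger child 34 at index 1, swap → [34, 20, 32, 31, 25, 9, 29, 30, 16]
  20 vs larger child 31 at index 3, swap → [34, 31, 32, 20, 25, 9, 29, 30, 16]
  20 vs larger child 30 at index 7, swap → [34, 31, 32, 30, 25, 9, 29, 20, 16]

[34, 31, 32, 30, 25, 9, 29, 20, 16]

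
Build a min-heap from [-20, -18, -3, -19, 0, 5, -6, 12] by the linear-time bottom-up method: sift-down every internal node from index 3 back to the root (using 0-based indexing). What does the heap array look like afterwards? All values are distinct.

[-20, -19, -6, -18, 0, 5, -3, 12]

sift down from index 3: already satisfies heap property
sift down from index 2:
  -3 vs smaller child -6 at index 6, swap → [-20, -18, -6, -19, 0, 5, -3, 12]
sift down from index 1:
  -18 vs smaller child -19 at index 3, swap → [-20, -19, -6, -18, 0, 5, -3, 12]
sift down from index 0: already satisfies heap property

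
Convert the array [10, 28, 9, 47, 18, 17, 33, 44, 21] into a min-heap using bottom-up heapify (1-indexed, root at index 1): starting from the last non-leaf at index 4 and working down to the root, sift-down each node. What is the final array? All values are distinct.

sift down from index 4:
  47 vs smaller child 21 at index 9, swap → [10, 28, 9, 21, 18, 17, 33, 44, 47]
sift down from index 3: already satisfies heap property
sift down from index 2:
  28 vs smaller child 18 at index 5, swap → [10, 18, 9, 21, 28, 17, 33, 44, 47]
sift down from index 1:
  10 vs smaller child 9 at index 3, swap → [9, 18, 10, 21, 28, 17, 33, 44, 47]

[9, 18, 10, 21, 28, 17, 33, 44, 47]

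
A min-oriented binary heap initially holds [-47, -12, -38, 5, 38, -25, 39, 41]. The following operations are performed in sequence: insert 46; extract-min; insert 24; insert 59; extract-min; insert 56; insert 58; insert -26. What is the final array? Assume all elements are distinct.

[-26, -12, -25, 5, 38, 39, 59, 41, 24, 56, 58, 46]

insert 46:
  append 46 at index 8 → [-47, -12, -38, 5, 38, -25, 39, 41, 46] (no swap needed)
extract-min → returns -47:
  remove root -47; move last element 46 to root → [46, -12, -38, 5, 38, -25, 39, 41]
  46 vs smaller child -38 at index 2, swap → [-38, -12, 46, 5, 38, -25, 39, 41]
  46 vs smaller child -25 at index 5, swap → [-38, -12, -25, 5, 38, 46, 39, 41]
insert 24:
  append 24 at index 8 → [-38, -12, -25, 5, 38, 46, 39, 41, 24] (no swap needed)
insert 59:
  append 59 at index 9 → [-38, -12, -25, 5, 38, 46, 39, 41, 24, 59] (no swap needed)
extract-min → returns -38:
  remove root -38; move last element 59 to root → [59, -12, -25, 5, 38, 46, 39, 41, 24]
  59 vs smaller child -25 at index 2, swap → [-25, -12, 59, 5, 38, 46, 39, 41, 24]
  59 vs smaller child 39 at index 6, swap → [-25, -12, 39, 5, 38, 46, 59, 41, 24]
insert 56:
  append 56 at index 9 → [-25, -12, 39, 5, 38, 46, 59, 41, 24, 56] (no swap needed)
insert 58:
  append 58 at index 10 → [-25, -12, 39, 5, 38, 46, 59, 41, 24, 56, 58] (no swap needed)
insert -26:
  append -26 at index 11 → [-25, -12, 39, 5, 38, 46, 59, 41, 24, 56, 58, -26]
  -26 < parent 46 at index 5, swap → [-25, -12, 39, 5, 38, -26, 59, 41, 24, 56, 58, 46]
  -26 < parent 39 at index 2, swap → [-25, -12, -26, 5, 38, 39, 59, 41, 24, 56, 58, 46]
  -26 < parent -25 at index 0, swap → [-26, -12, -25, 5, 38, 39, 59, 41, 24, 56, 58, 46]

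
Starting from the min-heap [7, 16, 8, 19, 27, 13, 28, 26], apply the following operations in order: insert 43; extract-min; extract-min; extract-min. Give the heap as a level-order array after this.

[16, 19, 26, 28, 27, 43]

insert 43:
  append 43 at index 8 → [7, 16, 8, 19, 27, 13, 28, 26, 43] (no swap needed)
extract-min → returns 7:
  remove root 7; move last element 43 to root → [43, 16, 8, 19, 27, 13, 28, 26]
  43 vs smaller child 8 at index 2, swap → [8, 16, 43, 19, 27, 13, 28, 26]
  43 vs smaller child 13 at index 5, swap → [8, 16, 13, 19, 27, 43, 28, 26]
extract-min → returns 8:
  remove root 8; move last element 26 to root → [26, 16, 13, 19, 27, 43, 28]
  26 vs smaller child 13 at index 2, swap → [13, 16, 26, 19, 27, 43, 28]
extract-min → returns 13:
  remove root 13; move last element 28 to root → [28, 16, 26, 19, 27, 43]
  28 vs smaller child 16 at index 1, swap → [16, 28, 26, 19, 27, 43]
  28 vs smaller child 19 at index 3, swap → [16, 19, 26, 28, 27, 43]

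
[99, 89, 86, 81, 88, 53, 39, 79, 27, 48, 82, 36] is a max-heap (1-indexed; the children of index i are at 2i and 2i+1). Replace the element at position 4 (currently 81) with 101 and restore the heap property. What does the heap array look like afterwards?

set index 4 from 81 to 101 → [99, 89, 86, 101, 88, 53, 39, 79, 27, 48, 82, 36]
101 > parent 89 at index 2, swap → [99, 101, 86, 89, 88, 53, 39, 79, 27, 48, 82, 36]
101 > parent 99 at index 1, swap → [101, 99, 86, 89, 88, 53, 39, 79, 27, 48, 82, 36]

[101, 99, 86, 89, 88, 53, 39, 79, 27, 48, 82, 36]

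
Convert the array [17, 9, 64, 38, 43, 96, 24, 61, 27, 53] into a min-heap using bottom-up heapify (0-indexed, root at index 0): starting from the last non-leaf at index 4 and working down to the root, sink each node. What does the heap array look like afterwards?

sift down from index 4: already satisfies heap property
sift down from index 3:
  38 vs smaller child 27 at index 8, swap → [17, 9, 64, 27, 43, 96, 24, 61, 38, 53]
sift down from index 2:
  64 vs smaller child 24 at index 6, swap → [17, 9, 24, 27, 43, 96, 64, 61, 38, 53]
sift down from index 1: already satisfies heap property
sift down from index 0:
  17 vs smaller child 9 at index 1, swap → [9, 17, 24, 27, 43, 96, 64, 61, 38, 53]

[9, 17, 24, 27, 43, 96, 64, 61, 38, 53]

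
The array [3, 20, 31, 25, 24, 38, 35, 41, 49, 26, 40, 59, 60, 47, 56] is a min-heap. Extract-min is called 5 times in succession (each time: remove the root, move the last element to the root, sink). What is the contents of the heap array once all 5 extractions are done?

[31, 40, 35, 41, 56, 38, 60, 47, 49, 59]

extract-min #1 returns 3:
  remove root 3; move last element 56 to root → [56, 20, 31, 25, 24, 38, 35, 41, 49, 26, 40, 59, 60, 47]
  56 vs smaller child 20 at index 1, swap → [20, 56, 31, 25, 24, 38, 35, 41, 49, 26, 40, 59, 60, 47]
  56 vs smaller child 24 at index 4, swap → [20, 24, 31, 25, 56, 38, 35, 41, 49, 26, 40, 59, 60, 47]
  56 vs smaller child 26 at index 9, swap → [20, 24, 31, 25, 26, 38, 35, 41, 49, 56, 40, 59, 60, 47]
extract-min #2 returns 20:
  remove root 20; move last element 47 to root → [47, 24, 31, 25, 26, 38, 35, 41, 49, 56, 40, 59, 60]
  47 vs smaller child 24 at index 1, swap → [24, 47, 31, 25, 26, 38, 35, 41, 49, 56, 40, 59, 60]
  47 vs smaller child 25 at index 3, swap → [24, 25, 31, 47, 26, 38, 35, 41, 49, 56, 40, 59, 60]
  47 vs smaller child 41 at index 7, swap → [24, 25, 31, 41, 26, 38, 35, 47, 49, 56, 40, 59, 60]
extract-min #3 returns 24:
  remove root 24; move last element 60 to root → [60, 25, 31, 41, 26, 38, 35, 47, 49, 56, 40, 59]
  60 vs smaller child 25 at index 1, swap → [25, 60, 31, 41, 26, 38, 35, 47, 49, 56, 40, 59]
  60 vs smaller child 26 at index 4, swap → [25, 26, 31, 41, 60, 38, 35, 47, 49, 56, 40, 59]
  60 vs smaller child 40 at index 10, swap → [25, 26, 31, 41, 40, 38, 35, 47, 49, 56, 60, 59]
extract-min #4 returns 25:
  remove root 25; move last element 59 to root → [59, 26, 31, 41, 40, 38, 35, 47, 49, 56, 60]
  59 vs smaller child 26 at index 1, swap → [26, 59, 31, 41, 40, 38, 35, 47, 49, 56, 60]
  59 vs smaller child 40 at index 4, swap → [26, 40, 31, 41, 59, 38, 35, 47, 49, 56, 60]
  59 vs smaller child 56 at index 9, swap → [26, 40, 31, 41, 56, 38, 35, 47, 49, 59, 60]
extract-min #5 returns 26:
  remove root 26; move last element 60 to root → [60, 40, 31, 41, 56, 38, 35, 47, 49, 59]
  60 vs smaller child 31 at index 2, swap → [31, 40, 60, 41, 56, 38, 35, 47, 49, 59]
  60 vs smaller child 35 at index 6, swap → [31, 40, 35, 41, 56, 38, 60, 47, 49, 59]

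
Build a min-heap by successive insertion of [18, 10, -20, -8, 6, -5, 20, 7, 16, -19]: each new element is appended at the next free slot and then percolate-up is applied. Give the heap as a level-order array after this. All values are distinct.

Insert 18:
  append 18 at index 0 → [18] (no swap needed)
Insert 10:
  append 10 at index 1 → [18, 10]
  10 < parent 18 at index 0, swap → [10, 18]
Insert -20:
  append -20 at index 2 → [10, 18, -20]
  -20 < parent 10 at index 0, swap → [-20, 18, 10]
Insert -8:
  append -8 at index 3 → [-20, 18, 10, -8]
  -8 < parent 18 at index 1, swap → [-20, -8, 10, 18]
Insert 6:
  append 6 at index 4 → [-20, -8, 10, 18, 6] (no swap needed)
Insert -5:
  append -5 at index 5 → [-20, -8, 10, 18, 6, -5]
  -5 < parent 10 at index 2, swap → [-20, -8, -5, 18, 6, 10]
Insert 20:
  append 20 at index 6 → [-20, -8, -5, 18, 6, 10, 20] (no swap needed)
Insert 7:
  append 7 at index 7 → [-20, -8, -5, 18, 6, 10, 20, 7]
  7 < parent 18 at index 3, swap → [-20, -8, -5, 7, 6, 10, 20, 18]
Insert 16:
  append 16 at index 8 → [-20, -8, -5, 7, 6, 10, 20, 18, 16] (no swap needed)
Insert -19:
  append -19 at index 9 → [-20, -8, -5, 7, 6, 10, 20, 18, 16, -19]
  -19 < parent 6 at index 4, swap → [-20, -8, -5, 7, -19, 10, 20, 18, 16, 6]
  -19 < parent -8 at index 1, swap → [-20, -19, -5, 7, -8, 10, 20, 18, 16, 6]

[-20, -19, -5, 7, -8, 10, 20, 18, 16, 6]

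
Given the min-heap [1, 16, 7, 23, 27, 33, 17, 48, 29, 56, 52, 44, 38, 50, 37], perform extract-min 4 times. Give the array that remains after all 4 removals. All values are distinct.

[23, 27, 33, 29, 44, 38, 37, 48, 50, 56, 52]

extract-min #1 returns 1:
  remove root 1; move last element 37 to root → [37, 16, 7, 23, 27, 33, 17, 48, 29, 56, 52, 44, 38, 50]
  37 vs smaller child 7 at index 2, swap → [7, 16, 37, 23, 27, 33, 17, 48, 29, 56, 52, 44, 38, 50]
  37 vs smaller child 17 at index 6, swap → [7, 16, 17, 23, 27, 33, 37, 48, 29, 56, 52, 44, 38, 50]
extract-min #2 returns 7:
  remove root 7; move last element 50 to root → [50, 16, 17, 23, 27, 33, 37, 48, 29, 56, 52, 44, 38]
  50 vs smaller child 16 at index 1, swap → [16, 50, 17, 23, 27, 33, 37, 48, 29, 56, 52, 44, 38]
  50 vs smaller child 23 at index 3, swap → [16, 23, 17, 50, 27, 33, 37, 48, 29, 56, 52, 44, 38]
  50 vs smaller child 29 at index 8, swap → [16, 23, 17, 29, 27, 33, 37, 48, 50, 56, 52, 44, 38]
extract-min #3 returns 16:
  remove root 16; move last element 38 to root → [38, 23, 17, 29, 27, 33, 37, 48, 50, 56, 52, 44]
  38 vs smaller child 17 at index 2, swap → [17, 23, 38, 29, 27, 33, 37, 48, 50, 56, 52, 44]
  38 vs smaller child 33 at index 5, swap → [17, 23, 33, 29, 27, 38, 37, 48, 50, 56, 52, 44]
extract-min #4 returns 17:
  remove root 17; move last element 44 to root → [44, 23, 33, 29, 27, 38, 37, 48, 50, 56, 52]
  44 vs smaller child 23 at index 1, swap → [23, 44, 33, 29, 27, 38, 37, 48, 50, 56, 52]
  44 vs smaller child 27 at index 4, swap → [23, 27, 33, 29, 44, 38, 37, 48, 50, 56, 52]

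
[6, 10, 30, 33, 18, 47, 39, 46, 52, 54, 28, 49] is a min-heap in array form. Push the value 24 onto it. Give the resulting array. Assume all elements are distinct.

[6, 10, 24, 33, 18, 30, 39, 46, 52, 54, 28, 49, 47]

append 24 at index 12 → [6, 10, 30, 33, 18, 47, 39, 46, 52, 54, 28, 49, 24]
24 < parent 47 at index 5, swap → [6, 10, 30, 33, 18, 24, 39, 46, 52, 54, 28, 49, 47]
24 < parent 30 at index 2, swap → [6, 10, 24, 33, 18, 30, 39, 46, 52, 54, 28, 49, 47]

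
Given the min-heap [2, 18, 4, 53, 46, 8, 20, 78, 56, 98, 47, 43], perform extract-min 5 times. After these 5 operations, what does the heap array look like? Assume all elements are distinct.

[43, 46, 47, 53, 98, 56, 78]

extract-min #1 returns 2:
  remove root 2; move last element 43 to root → [43, 18, 4, 53, 46, 8, 20, 78, 56, 98, 47]
  43 vs smaller child 4 at index 2, swap → [4, 18, 43, 53, 46, 8, 20, 78, 56, 98, 47]
  43 vs smaller child 8 at index 5, swap → [4, 18, 8, 53, 46, 43, 20, 78, 56, 98, 47]
extract-min #2 returns 4:
  remove root 4; move last element 47 to root → [47, 18, 8, 53, 46, 43, 20, 78, 56, 98]
  47 vs smaller child 8 at index 2, swap → [8, 18, 47, 53, 46, 43, 20, 78, 56, 98]
  47 vs smaller child 20 at index 6, swap → [8, 18, 20, 53, 46, 43, 47, 78, 56, 98]
extract-min #3 returns 8:
  remove root 8; move last element 98 to root → [98, 18, 20, 53, 46, 43, 47, 78, 56]
  98 vs smaller child 18 at index 1, swap → [18, 98, 20, 53, 46, 43, 47, 78, 56]
  98 vs smaller child 46 at index 4, swap → [18, 46, 20, 53, 98, 43, 47, 78, 56]
extract-min #4 returns 18:
  remove root 18; move last element 56 to root → [56, 46, 20, 53, 98, 43, 47, 78]
  56 vs smaller child 20 at index 2, swap → [20, 46, 56, 53, 98, 43, 47, 78]
  56 vs smaller child 43 at index 5, swap → [20, 46, 43, 53, 98, 56, 47, 78]
extract-min #5 returns 20:
  remove root 20; move last element 78 to root → [78, 46, 43, 53, 98, 56, 47]
  78 vs smaller child 43 at index 2, swap → [43, 46, 78, 53, 98, 56, 47]
  78 vs smaller child 47 at index 6, swap → [43, 46, 47, 53, 98, 56, 78]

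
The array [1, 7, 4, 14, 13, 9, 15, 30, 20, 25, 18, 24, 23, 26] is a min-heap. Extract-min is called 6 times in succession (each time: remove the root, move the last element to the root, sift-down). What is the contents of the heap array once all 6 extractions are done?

[15, 18, 23, 20, 25, 26, 24, 30]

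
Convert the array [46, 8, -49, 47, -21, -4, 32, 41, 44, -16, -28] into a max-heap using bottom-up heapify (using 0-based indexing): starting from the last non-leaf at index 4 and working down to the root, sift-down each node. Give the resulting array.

sift down from index 4:
  -21 vs larger child -16 at index 9, swap → [46, 8, -49, 47, -16, -4, 32, 41, 44, -21, -28]
sift down from index 3: already satisfies heap property
sift down from index 2:
  -49 vs larger child 32 at index 6, swap → [46, 8, 32, 47, -16, -4, -49, 41, 44, -21, -28]
sift down from index 1:
  8 vs larger child 47 at index 3, swap → [46, 47, 32, 8, -16, -4, -49, 41, 44, -21, -28]
  8 vs larger child 44 at index 8, swap → [46, 47, 32, 44, -16, -4, -49, 41, 8, -21, -28]
sift down from index 0:
  46 vs larger child 47 at index 1, swap → [47, 46, 32, 44, -16, -4, -49, 41, 8, -21, -28]

[47, 46, 32, 44, -16, -4, -49, 41, 8, -21, -28]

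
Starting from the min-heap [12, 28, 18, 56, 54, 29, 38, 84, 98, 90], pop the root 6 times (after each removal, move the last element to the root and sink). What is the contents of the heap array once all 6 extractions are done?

[56, 90, 84, 98]

extract-min #1 returns 12:
  remove root 12; move last element 90 to root → [90, 28, 18, 56, 54, 29, 38, 84, 98]
  90 vs smaller child 18 at index 2, swap → [18, 28, 90, 56, 54, 29, 38, 84, 98]
  90 vs smaller child 29 at index 5, swap → [18, 28, 29, 56, 54, 90, 38, 84, 98]
extract-min #2 returns 18:
  remove root 18; move last element 98 to root → [98, 28, 29, 56, 54, 90, 38, 84]
  98 vs smaller child 28 at index 1, swap → [28, 98, 29, 56, 54, 90, 38, 84]
  98 vs smaller child 54 at index 4, swap → [28, 54, 29, 56, 98, 90, 38, 84]
extract-min #3 returns 28:
  remove root 28; move last element 84 to root → [84, 54, 29, 56, 98, 90, 38]
  84 vs smaller child 29 at index 2, swap → [29, 54, 84, 56, 98, 90, 38]
  84 vs smaller child 38 at index 6, swap → [29, 54, 38, 56, 98, 90, 84]
extract-min #4 returns 29:
  remove root 29; move last element 84 to root → [84, 54, 38, 56, 98, 90]
  84 vs smaller child 38 at index 2, swap → [38, 54, 84, 56, 98, 90]
extract-min #5 returns 38:
  remove root 38; move last element 90 to root → [90, 54, 84, 56, 98]
  90 vs smaller child 54 at index 1, swap → [54, 90, 84, 56, 98]
  90 vs smaller child 56 at index 3, swap → [54, 56, 84, 90, 98]
extract-min #6 returns 54:
  remove root 54; move last element 98 to root → [98, 56, 84, 90]
  98 vs smaller child 56 at index 1, swap → [56, 98, 84, 90]
  98 vs only child 90 at index 3, swap → [56, 90, 84, 98]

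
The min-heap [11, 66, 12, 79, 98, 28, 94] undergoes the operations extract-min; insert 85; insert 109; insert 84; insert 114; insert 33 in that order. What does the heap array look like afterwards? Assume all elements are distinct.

extract-min → returns 11:
  remove root 11; move last element 94 to root → [94, 66, 12, 79, 98, 28]
  94 vs smaller child 12 at index 2, swap → [12, 66, 94, 79, 98, 28]
  94 vs only child 28 at index 5, swap → [12, 66, 28, 79, 98, 94]
insert 85:
  append 85 at index 6 → [12, 66, 28, 79, 98, 94, 85] (no swap needed)
insert 109:
  append 109 at index 7 → [12, 66, 28, 79, 98, 94, 85, 109] (no swap needed)
insert 84:
  append 84 at index 8 → [12, 66, 28, 79, 98, 94, 85, 109, 84] (no swap needed)
insert 114:
  append 114 at index 9 → [12, 66, 28, 79, 98, 94, 85, 109, 84, 114] (no swap needed)
insert 33:
  append 33 at index 10 → [12, 66, 28, 79, 98, 94, 85, 109, 84, 114, 33]
  33 < parent 98 at index 4, swap → [12, 66, 28, 79, 33, 94, 85, 109, 84, 114, 98]
  33 < parent 66 at index 1, swap → [12, 33, 28, 79, 66, 94, 85, 109, 84, 114, 98]

[12, 33, 28, 79, 66, 94, 85, 109, 84, 114, 98]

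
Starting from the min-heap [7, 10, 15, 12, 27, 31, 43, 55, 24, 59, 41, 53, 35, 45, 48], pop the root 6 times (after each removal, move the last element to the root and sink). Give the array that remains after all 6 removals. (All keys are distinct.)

[31, 41, 35, 45, 53, 59, 43, 55, 48]

extract-min #1 returns 7:
  remove root 7; move last element 48 to root → [48, 10, 15, 12, 27, 31, 43, 55, 24, 59, 41, 53, 35, 45]
  48 vs smaller child 10 at index 1, swap → [10, 48, 15, 12, 27, 31, 43, 55, 24, 59, 41, 53, 35, 45]
  48 vs smaller child 12 at index 3, swap → [10, 12, 15, 48, 27, 31, 43, 55, 24, 59, 41, 53, 35, 45]
  48 vs smaller child 24 at index 8, swap → [10, 12, 15, 24, 27, 31, 43, 55, 48, 59, 41, 53, 35, 45]
extract-min #2 returns 10:
  remove root 10; move last element 45 to root → [45, 12, 15, 24, 27, 31, 43, 55, 48, 59, 41, 53, 35]
  45 vs smaller child 12 at index 1, swap → [12, 45, 15, 24, 27, 31, 43, 55, 48, 59, 41, 53, 35]
  45 vs smaller child 24 at index 3, swap → [12, 24, 15, 45, 27, 31, 43, 55, 48, 59, 41, 53, 35]
extract-min #3 returns 12:
  remove root 12; move last element 35 to root → [35, 24, 15, 45, 27, 31, 43, 55, 48, 59, 41, 53]
  35 vs smaller child 15 at index 2, swap → [15, 24, 35, 45, 27, 31, 43, 55, 48, 59, 41, 53]
  35 vs smaller child 31 at index 5, swap → [15, 24, 31, 45, 27, 35, 43, 55, 48, 59, 41, 53]
extract-min #4 returns 15:
  remove root 15; move last element 53 to root → [53, 24, 31, 45, 27, 35, 43, 55, 48, 59, 41]
  53 vs smaller child 24 at index 1, swap → [24, 53, 31, 45, 27, 35, 43, 55, 48, 59, 41]
  53 vs smaller child 27 at index 4, swap → [24, 27, 31, 45, 53, 35, 43, 55, 48, 59, 41]
  53 vs smaller child 41 at index 10, swap → [24, 27, 31, 45, 41, 35, 43, 55, 48, 59, 53]
extract-min #5 returns 24:
  remove root 24; move last element 53 to root → [53, 27, 31, 45, 41, 35, 43, 55, 48, 59]
  53 vs smaller child 27 at index 1, swap → [27, 53, 31, 45, 41, 35, 43, 55, 48, 59]
  53 vs smaller child 41 at index 4, swap → [27, 41, 31, 45, 53, 35, 43, 55, 48, 59]
extract-min #6 returns 27:
  remove root 27; move last element 59 to root → [59, 41, 31, 45, 53, 35, 43, 55, 48]
  59 vs smaller child 31 at index 2, swap → [31, 41, 59, 45, 53, 35, 43, 55, 48]
  59 vs smaller child 35 at index 5, swap → [31, 41, 35, 45, 53, 59, 43, 55, 48]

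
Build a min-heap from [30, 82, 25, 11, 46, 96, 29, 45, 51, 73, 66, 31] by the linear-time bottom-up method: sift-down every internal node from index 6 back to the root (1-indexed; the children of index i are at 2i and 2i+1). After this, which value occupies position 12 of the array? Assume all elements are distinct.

96

sift down from index 6:
  96 vs only child 31 at index 12, swap → [30, 82, 25, 11, 46, 31, 29, 45, 51, 73, 66, 96]
sift down from index 5: already satisfies heap property
sift down from index 4: already satisfies heap property
sift down from index 3: already satisfies heap property
sift down from index 2:
  82 vs smaller child 11 at index 4, swap → [30, 11, 25, 82, 46, 31, 29, 45, 51, 73, 66, 96]
  82 vs smaller child 45 at index 8, swap → [30, 11, 25, 45, 46, 31, 29, 82, 51, 73, 66, 96]
sift down from index 1:
  30 vs smaller child 11 at index 2, swap → [11, 30, 25, 45, 46, 31, 29, 82, 51, 73, 66, 96]
resulting array: [11, 30, 25, 45, 46, 31, 29, 82, 51, 73, 66, 96]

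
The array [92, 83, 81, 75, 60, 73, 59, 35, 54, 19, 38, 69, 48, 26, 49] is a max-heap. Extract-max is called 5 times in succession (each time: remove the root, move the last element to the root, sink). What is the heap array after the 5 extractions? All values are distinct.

extract-max #1 returns 92:
  remove root 92; move last element 49 to root → [49, 83, 81, 75, 60, 73, 59, 35, 54, 19, 38, 69, 48, 26]
  49 vs larger child 83 at index 1, swap → [83, 49, 81, 75, 60, 73, 59, 35, 54, 19, 38, 69, 48, 26]
  49 vs larger child 75 at index 3, swap → [83, 75, 81, 49, 60, 73, 59, 35, 54, 19, 38, 69, 48, 26]
  49 vs larger child 54 at index 8, swap → [83, 75, 81, 54, 60, 73, 59, 35, 49, 19, 38, 69, 48, 26]
extract-max #2 returns 83:
  remove root 83; move last element 26 to root → [26, 75, 81, 54, 60, 73, 59, 35, 49, 19, 38, 69, 48]
  26 vs larger child 81 at index 2, swap → [81, 75, 26, 54, 60, 73, 59, 35, 49, 19, 38, 69, 48]
  26 vs larger child 73 at index 5, swap → [81, 75, 73, 54, 60, 26, 59, 35, 49, 19, 38, 69, 48]
  26 vs larger child 69 at index 11, swap → [81, 75, 73, 54, 60, 69, 59, 35, 49, 19, 38, 26, 48]
extract-max #3 returns 81:
  remove root 81; move last element 48 to root → [48, 75, 73, 54, 60, 69, 59, 35, 49, 19, 38, 26]
  48 vs larger child 75 at index 1, swap → [75, 48, 73, 54, 60, 69, 59, 35, 49, 19, 38, 26]
  48 vs larger child 60 at index 4, swap → [75, 60, 73, 54, 48, 69, 59, 35, 49, 19, 38, 26]
extract-max #4 returns 75:
  remove root 75; move last element 26 to root → [26, 60, 73, 54, 48, 69, 59, 35, 49, 19, 38]
  26 vs larger child 73 at index 2, swap → [73, 60, 26, 54, 48, 69, 59, 35, 49, 19, 38]
  26 vs larger child 69 at index 5, swap → [73, 60, 69, 54, 48, 26, 59, 35, 49, 19, 38]
extract-max #5 returns 73:
  remove root 73; move last element 38 to root → [38, 60, 69, 54, 48, 26, 59, 35, 49, 19]
  38 vs larger child 69 at index 2, swap → [69, 60, 38, 54, 48, 26, 59, 35, 49, 19]
  38 vs larger child 59 at index 6, swap → [69, 60, 59, 54, 48, 26, 38, 35, 49, 19]

[69, 60, 59, 54, 48, 26, 38, 35, 49, 19]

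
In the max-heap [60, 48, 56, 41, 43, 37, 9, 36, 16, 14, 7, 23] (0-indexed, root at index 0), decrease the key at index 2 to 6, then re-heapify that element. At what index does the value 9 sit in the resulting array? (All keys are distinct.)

6

set index 2 from 56 to 6 → [60, 48, 6, 41, 43, 37, 9, 36, 16, 14, 7, 23]
6 vs larger child 37 at index 5, swap → [60, 48, 37, 41, 43, 6, 9, 36, 16, 14, 7, 23]
6 vs only child 23 at index 11, swap → [60, 48, 37, 41, 43, 23, 9, 36, 16, 14, 7, 6]
resulting array: [60, 48, 37, 41, 43, 23, 9, 36, 16, 14, 7, 6]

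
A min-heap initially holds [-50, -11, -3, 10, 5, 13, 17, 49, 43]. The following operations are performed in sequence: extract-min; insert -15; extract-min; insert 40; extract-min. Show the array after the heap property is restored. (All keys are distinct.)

extract-min → returns -50:
  remove root -50; move last element 43 to root → [43, -11, -3, 10, 5, 13, 17, 49]
  43 vs smaller child -11 at index 1, swap → [-11, 43, -3, 10, 5, 13, 17, 49]
  43 vs smaller child 5 at index 4, swap → [-11, 5, -3, 10, 43, 13, 17, 49]
insert -15:
  append -15 at index 8 → [-11, 5, -3, 10, 43, 13, 17, 49, -15]
  -15 < parent 10 at index 3, swap → [-11, 5, -3, -15, 43, 13, 17, 49, 10]
  -15 < parent 5 at index 1, swap → [-11, -15, -3, 5, 43, 13, 17, 49, 10]
  -15 < parent -11 at index 0, swap → [-15, -11, -3, 5, 43, 13, 17, 49, 10]
extract-min → returns -15:
  remove root -15; move last element 10 to root → [10, -11, -3, 5, 43, 13, 17, 49]
  10 vs smaller child -11 at index 1, swap → [-11, 10, -3, 5, 43, 13, 17, 49]
  10 vs smaller child 5 at index 3, swap → [-11, 5, -3, 10, 43, 13, 17, 49]
insert 40:
  append 40 at index 8 → [-11, 5, -3, 10, 43, 13, 17, 49, 40] (no swap needed)
extract-min → returns -11:
  remove root -11; move last element 40 to root → [40, 5, -3, 10, 43, 13, 17, 49]
  40 vs smaller child -3 at index 2, swap → [-3, 5, 40, 10, 43, 13, 17, 49]
  40 vs smaller child 13 at index 5, swap → [-3, 5, 13, 10, 43, 40, 17, 49]

[-3, 5, 13, 10, 43, 40, 17, 49]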